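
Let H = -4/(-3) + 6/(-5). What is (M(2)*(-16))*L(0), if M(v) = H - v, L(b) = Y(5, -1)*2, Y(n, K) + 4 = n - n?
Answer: -3584/15 ≈ -238.93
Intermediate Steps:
Y(n, K) = -4 (Y(n, K) = -4 + (n - n) = -4 + 0 = -4)
H = 2/15 (H = -4*(-⅓) + 6*(-⅕) = 4/3 - 6/5 = 2/15 ≈ 0.13333)
L(b) = -8 (L(b) = -4*2 = -8)
M(v) = 2/15 - v
(M(2)*(-16))*L(0) = ((2/15 - 1*2)*(-16))*(-8) = ((2/15 - 2)*(-16))*(-8) = -28/15*(-16)*(-8) = (448/15)*(-8) = -3584/15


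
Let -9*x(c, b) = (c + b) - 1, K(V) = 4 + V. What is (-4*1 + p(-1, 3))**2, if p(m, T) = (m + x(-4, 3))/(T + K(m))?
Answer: 49729/2916 ≈ 17.054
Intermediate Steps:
x(c, b) = 1/9 - b/9 - c/9 (x(c, b) = -((c + b) - 1)/9 = -((b + c) - 1)/9 = -(-1 + b + c)/9 = 1/9 - b/9 - c/9)
p(m, T) = (2/9 + m)/(4 + T + m) (p(m, T) = (m + (1/9 - 1/9*3 - 1/9*(-4)))/(T + (4 + m)) = (m + (1/9 - 1/3 + 4/9))/(4 + T + m) = (m + 2/9)/(4 + T + m) = (2/9 + m)/(4 + T + m))
(-4*1 + p(-1, 3))**2 = (-4*1 + (2/9 - 1)/(4 + 3 - 1))**2 = (-4 - 7/9/6)**2 = (-4 + (1/6)*(-7/9))**2 = (-4 - 7/54)**2 = (-223/54)**2 = 49729/2916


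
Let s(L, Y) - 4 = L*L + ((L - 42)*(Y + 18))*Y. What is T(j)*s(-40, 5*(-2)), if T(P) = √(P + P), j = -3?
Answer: 8164*I*√6 ≈ 19998.0*I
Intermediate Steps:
s(L, Y) = 4 + L² + Y*(-42 + L)*(18 + Y) (s(L, Y) = 4 + (L*L + ((L - 42)*(Y + 18))*Y) = 4 + (L² + ((-42 + L)*(18 + Y))*Y) = 4 + (L² + Y*(-42 + L)*(18 + Y)) = 4 + L² + Y*(-42 + L)*(18 + Y))
T(P) = √2*√P (T(P) = √(2*P) = √2*√P)
T(j)*s(-40, 5*(-2)) = (√2*√(-3))*(4 + (-40)² - 3780*(-2) - 42*(5*(-2))² - 40*(5*(-2))² + 18*(-40)*(5*(-2))) = (√2*(I*√3))*(4 + 1600 - 756*(-10) - 42*(-10)² - 40*(-10)² + 18*(-40)*(-10)) = (I*√6)*(4 + 1600 + 7560 - 42*100 - 40*100 + 7200) = (I*√6)*(4 + 1600 + 7560 - 4200 - 4000 + 7200) = (I*√6)*8164 = 8164*I*√6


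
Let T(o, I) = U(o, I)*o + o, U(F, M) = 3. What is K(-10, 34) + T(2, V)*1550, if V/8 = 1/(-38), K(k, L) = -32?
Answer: 12368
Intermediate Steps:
V = -4/19 (V = 8/(-38) = 8*(-1/38) = -4/19 ≈ -0.21053)
T(o, I) = 4*o (T(o, I) = 3*o + o = 4*o)
K(-10, 34) + T(2, V)*1550 = -32 + (4*2)*1550 = -32 + 8*1550 = -32 + 12400 = 12368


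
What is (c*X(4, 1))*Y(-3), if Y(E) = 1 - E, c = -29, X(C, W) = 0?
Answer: 0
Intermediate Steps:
(c*X(4, 1))*Y(-3) = (-29*0)*(1 - 1*(-3)) = 0*(1 + 3) = 0*4 = 0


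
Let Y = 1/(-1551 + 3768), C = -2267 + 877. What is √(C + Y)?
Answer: I*√6831971493/2217 ≈ 37.283*I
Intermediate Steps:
C = -1390
Y = 1/2217 ≈ 0.00045106
√(C + Y) = √(-1390 + 1/2217) = √(-3081629/2217) = I*√6831971493/2217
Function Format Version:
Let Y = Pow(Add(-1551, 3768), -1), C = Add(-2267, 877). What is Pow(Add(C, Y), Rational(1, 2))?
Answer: Mul(Rational(1, 2217), I, Pow(6831971493, Rational(1, 2))) ≈ Mul(37.283, I)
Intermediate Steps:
C = -1390
Y = Rational(1, 2217) (Y = Pow(2217, -1) = Rational(1, 2217) ≈ 0.00045106)
Pow(Add(C, Y), Rational(1, 2)) = Pow(Add(-1390, Rational(1, 2217)), Rational(1, 2)) = Pow(Rational(-3081629, 2217), Rational(1, 2)) = Mul(Rational(1, 2217), I, Pow(6831971493, Rational(1, 2)))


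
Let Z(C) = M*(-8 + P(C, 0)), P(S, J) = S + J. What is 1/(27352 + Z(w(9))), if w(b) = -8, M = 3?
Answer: 1/27304 ≈ 3.6625e-5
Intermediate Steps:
P(S, J) = J + S
Z(C) = -24 + 3*C (Z(C) = 3*(-8 + (0 + C)) = 3*(-8 + C) = -24 + 3*C)
1/(27352 + Z(w(9))) = 1/(27352 + (-24 + 3*(-8))) = 1/(27352 + (-24 - 24)) = 1/(27352 - 48) = 1/27304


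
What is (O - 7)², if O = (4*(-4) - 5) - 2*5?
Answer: 1444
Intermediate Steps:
O = -31 (O = (-16 - 5) - 10 = -21 - 10 = -31)
(O - 7)² = (-31 - 7)² = (-38)² = 1444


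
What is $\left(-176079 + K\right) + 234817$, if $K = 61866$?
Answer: $120604$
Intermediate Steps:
$\left(-176079 + K\right) + 234817 = \left(-176079 + 61866\right) + 234817 = -114213 + 234817 = 120604$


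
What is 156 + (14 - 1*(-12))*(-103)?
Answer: -2522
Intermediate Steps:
156 + (14 - 1*(-12))*(-103) = 156 + (14 + 12)*(-103) = 156 + 26*(-103) = 156 - 2678 = -2522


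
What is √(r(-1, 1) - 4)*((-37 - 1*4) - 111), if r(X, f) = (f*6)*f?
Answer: -152*√2 ≈ -214.96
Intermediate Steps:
r(X, f) = 6*f² (r(X, f) = (6*f)*f = 6*f²)
√(r(-1, 1) - 4)*((-37 - 1*4) - 111) = √(6*1² - 4)*((-37 - 1*4) - 111) = √(6*1 - 4)*((-37 - 4) - 111) = √(6 - 4)*(-41 - 111) = √2*(-152) = -152*√2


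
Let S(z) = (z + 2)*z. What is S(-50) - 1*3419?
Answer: -1019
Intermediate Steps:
S(z) = z*(2 + z) (S(z) = (2 + z)*z = z*(2 + z))
S(-50) - 1*3419 = -50*(2 - 50) - 1*3419 = -50*(-48) - 3419 = 2400 - 3419 = -1019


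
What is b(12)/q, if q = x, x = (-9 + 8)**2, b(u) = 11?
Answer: 11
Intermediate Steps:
x = 1 (x = (-1)**2 = 1)
q = 1
b(12)/q = 11/1 = 11*1 = 11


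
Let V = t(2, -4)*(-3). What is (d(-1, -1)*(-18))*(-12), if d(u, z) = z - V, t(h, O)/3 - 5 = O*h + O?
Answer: -13824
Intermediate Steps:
t(h, O) = 15 + 3*O + 3*O*h (t(h, O) = 15 + 3*(O*h + O) = 15 + 3*(O + O*h) = 15 + (3*O + 3*O*h) = 15 + 3*O + 3*O*h)
V = 63 (V = (15 + 3*(-4) + 3*(-4)*2)*(-3) = (15 - 12 - 24)*(-3) = -21*(-3) = 63)
d(u, z) = -63 + z (d(u, z) = z - 1*63 = z - 63 = -63 + z)
(d(-1, -1)*(-18))*(-12) = ((-63 - 1)*(-18))*(-12) = -64*(-18)*(-12) = 1152*(-12) = -13824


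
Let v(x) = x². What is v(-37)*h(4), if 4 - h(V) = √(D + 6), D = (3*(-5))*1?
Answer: 5476 - 4107*I ≈ 5476.0 - 4107.0*I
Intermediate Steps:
D = -15 (D = -15*1 = -15)
h(V) = 4 - 3*I (h(V) = 4 - √(-15 + 6) = 4 - √(-9) = 4 - 3*I)
v(-37)*h(4) = (-37)²*(4 - 3*I) = 1369*(4 - 3*I) = 5476 - 4107*I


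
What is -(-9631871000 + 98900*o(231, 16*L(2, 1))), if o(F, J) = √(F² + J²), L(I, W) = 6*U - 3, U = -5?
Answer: 9631871000 - 3263700*√305 ≈ 9.5749e+9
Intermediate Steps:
L(I, W) = -33 (L(I, W) = 6*(-5) - 3 = -30 - 3 = -33)
-(-9631871000 + 98900*o(231, 16*L(2, 1))) = -(-9631871000 + 98900*√(231² + (16*(-33))²)) = -(-9631871000 + 98900*√(53361 + (-528)²)) = -(-9631871000 + 98900*√(53361 + 278784)) = -(-9631871000 + 3263700*√305) = -98900*(-97390 + 33*√305) = 9631871000 - 3263700*√305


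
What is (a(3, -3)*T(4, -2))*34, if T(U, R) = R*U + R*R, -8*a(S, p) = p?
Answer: -51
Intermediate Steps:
a(S, p) = -p/8
T(U, R) = R² + R*U (T(U, R) = R*U + R² = R² + R*U)
(a(3, -3)*T(4, -2))*34 = ((-⅛*(-3))*(-2*(-2 + 4)))*34 = (3*(-2*2)/8)*34 = ((3/8)*(-4))*34 = -3/2*34 = -51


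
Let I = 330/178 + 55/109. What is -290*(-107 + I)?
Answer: 294386830/9701 ≈ 30346.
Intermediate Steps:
I = 22880/9701 (I = 330*(1/178) + 55*(1/109) = 165/89 + 55/109 = 22880/9701 ≈ 2.3585)
-290*(-107 + I) = -290*(-107 + 22880/9701) = -290*(-1015127/9701) = 294386830/9701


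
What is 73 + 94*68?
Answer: 6465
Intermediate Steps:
73 + 94*68 = 73 + 6392 = 6465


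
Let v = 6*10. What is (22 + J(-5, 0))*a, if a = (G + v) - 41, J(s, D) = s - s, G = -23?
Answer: -88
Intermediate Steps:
v = 60
J(s, D) = 0
a = -4 (a = (-23 + 60) - 41 = 37 - 41 = -4)
(22 + J(-5, 0))*a = (22 + 0)*(-4) = 22*(-4) = -88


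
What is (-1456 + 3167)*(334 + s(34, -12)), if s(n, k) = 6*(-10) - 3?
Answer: 463681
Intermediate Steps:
s(n, k) = -63 (s(n, k) = -60 - 3 = -63)
(-1456 + 3167)*(334 + s(34, -12)) = (-1456 + 3167)*(334 - 63) = 1711*271 = 463681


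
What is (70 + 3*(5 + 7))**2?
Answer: 11236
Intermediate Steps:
(70 + 3*(5 + 7))**2 = (70 + 3*12)**2 = (70 + 36)**2 = 106**2 = 11236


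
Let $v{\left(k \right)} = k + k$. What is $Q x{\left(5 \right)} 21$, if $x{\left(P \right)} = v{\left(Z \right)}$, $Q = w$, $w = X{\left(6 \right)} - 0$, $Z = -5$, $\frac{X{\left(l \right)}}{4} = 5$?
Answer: $-4200$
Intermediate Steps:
$X{\left(l \right)} = 20$ ($X{\left(l \right)} = 4 \cdot 5 = 20$)
$w = 20$ ($w = 20 - 0 = 20 + 0 = 20$)
$v{\left(k \right)} = 2 k$
$Q = 20$
$x{\left(P \right)} = -10$ ($x{\left(P \right)} = 2 \left(-5\right) = -10$)
$Q x{\left(5 \right)} 21 = 20 \left(-10\right) 21 = \left(-200\right) 21 = -4200$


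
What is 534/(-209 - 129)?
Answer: -267/169 ≈ -1.5799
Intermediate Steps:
534/(-209 - 129) = 534/(-338) = 534*(-1/338) = -267/169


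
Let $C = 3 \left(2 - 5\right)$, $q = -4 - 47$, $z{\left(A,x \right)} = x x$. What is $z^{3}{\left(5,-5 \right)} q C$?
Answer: $7171875$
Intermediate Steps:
$z{\left(A,x \right)} = x^{2}$
$q = -51$ ($q = -4 - 47 = -51$)
$C = -9$ ($C = 3 \left(-3\right) = -9$)
$z^{3}{\left(5,-5 \right)} q C = \left(\left(-5\right)^{2}\right)^{3} \left(-51\right) \left(-9\right) = 25^{3} \left(-51\right) \left(-9\right) = 15625 \left(-51\right) \left(-9\right) = \left(-796875\right) \left(-9\right) = 7171875$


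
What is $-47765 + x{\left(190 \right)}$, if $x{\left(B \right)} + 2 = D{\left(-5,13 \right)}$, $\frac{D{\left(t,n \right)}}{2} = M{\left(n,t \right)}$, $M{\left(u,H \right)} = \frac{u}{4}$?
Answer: $- \frac{95521}{2} \approx -47761.0$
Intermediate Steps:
$M{\left(u,H \right)} = \frac{u}{4}$ ($M{\left(u,H \right)} = u \frac{1}{4} = \frac{u}{4}$)
$D{\left(t,n \right)} = \frac{n}{2}$ ($D{\left(t,n \right)} = 2 \frac{n}{4} = \frac{n}{2}$)
$x{\left(B \right)} = \frac{9}{2}$ ($x{\left(B \right)} = -2 + \frac{1}{2} \cdot 13 = -2 + \frac{13}{2} = \frac{9}{2}$)
$-47765 + x{\left(190 \right)} = -47765 + \frac{9}{2} = - \frac{95521}{2}$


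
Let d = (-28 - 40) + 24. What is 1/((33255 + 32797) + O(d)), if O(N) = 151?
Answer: 1/66203 ≈ 1.5105e-5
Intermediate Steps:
d = -44 (d = -68 + 24 = -44)
1/((33255 + 32797) + O(d)) = 1/((33255 + 32797) + 151) = 1/(66052 + 151) = 1/66203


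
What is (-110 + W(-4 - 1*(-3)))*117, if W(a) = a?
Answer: -12987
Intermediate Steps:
(-110 + W(-4 - 1*(-3)))*117 = (-110 + (-4 - 1*(-3)))*117 = (-110 + (-4 + 3))*117 = (-110 - 1)*117 = -111*117 = -12987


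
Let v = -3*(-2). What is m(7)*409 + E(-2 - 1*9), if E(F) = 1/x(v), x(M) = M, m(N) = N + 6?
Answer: 31903/6 ≈ 5317.2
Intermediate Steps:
m(N) = 6 + N
v = 6
E(F) = 1/6
m(7)*409 + E(-2 - 1*9) = (6 + 7)*409 + 1/6 = 13*409 + 1/6 = 5317 + 1/6 = 31903/6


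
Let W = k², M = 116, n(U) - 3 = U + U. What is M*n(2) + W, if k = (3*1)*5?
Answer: 1037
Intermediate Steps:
n(U) = 3 + 2*U (n(U) = 3 + (U + U) = 3 + 2*U)
k = 15 (k = 3*5 = 15)
W = 225 (W = 15² = 225)
M*n(2) + W = 116*(3 + 2*2) + 225 = 116*(3 + 4) + 225 = 116*7 + 225 = 812 + 225 = 1037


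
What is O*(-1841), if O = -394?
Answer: 725354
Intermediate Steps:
O*(-1841) = -394*(-1841) = 725354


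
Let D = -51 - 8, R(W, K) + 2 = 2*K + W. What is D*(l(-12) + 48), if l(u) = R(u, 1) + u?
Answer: -1416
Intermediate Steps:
R(W, K) = -2 + W + 2*K (R(W, K) = -2 + (2*K + W) = -2 + (W + 2*K) = -2 + W + 2*K)
l(u) = 2*u (l(u) = (-2 + u + 2*1) + u = (-2 + u + 2) + u = u + u = 2*u)
D = -59
D*(l(-12) + 48) = -59*(2*(-12) + 48) = -59*(-24 + 48) = -59*24 = -1416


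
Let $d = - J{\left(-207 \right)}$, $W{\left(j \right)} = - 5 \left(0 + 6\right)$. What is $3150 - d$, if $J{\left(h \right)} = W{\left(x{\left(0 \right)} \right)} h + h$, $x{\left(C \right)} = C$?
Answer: $9153$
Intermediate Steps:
$W{\left(j \right)} = -30$ ($W{\left(j \right)} = \left(-5\right) 6 = -30$)
$J{\left(h \right)} = - 29 h$ ($J{\left(h \right)} = - 30 h + h = - 29 h$)
$d = -6003$ ($d = - \left(-29\right) \left(-207\right) = \left(-1\right) 6003 = -6003$)
$3150 - d = 3150 - -6003 = 3150 + 6003 = 9153$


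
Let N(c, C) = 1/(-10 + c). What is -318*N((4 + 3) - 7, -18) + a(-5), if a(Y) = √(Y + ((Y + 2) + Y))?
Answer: 159/5 + I*√13 ≈ 31.8 + 3.6056*I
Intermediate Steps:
a(Y) = √(2 + 3*Y) (a(Y) = √(Y + ((2 + Y) + Y)) = √(Y + (2 + 2*Y)) = √(2 + 3*Y))
-318*N((4 + 3) - 7, -18) + a(-5) = -318/(-10 + ((4 + 3) - 7)) + √(2 + 3*(-5)) = -318/(-10 + (7 - 7)) + √(2 - 15) = -318/(-10 + 0) + √(-13) = -318/(-10) + I*√13 = -318*(-⅒) + I*√13 = 159/5 + I*√13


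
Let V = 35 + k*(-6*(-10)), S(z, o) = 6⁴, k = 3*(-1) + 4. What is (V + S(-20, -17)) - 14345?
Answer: -12954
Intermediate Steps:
k = 1 (k = -3 + 4 = 1)
S(z, o) = 1296
V = 95 (V = 35 + 1*(-6*(-10)) = 35 + 1*60 = 35 + 60 = 95)
(V + S(-20, -17)) - 14345 = (95 + 1296) - 14345 = 1391 - 14345 = -12954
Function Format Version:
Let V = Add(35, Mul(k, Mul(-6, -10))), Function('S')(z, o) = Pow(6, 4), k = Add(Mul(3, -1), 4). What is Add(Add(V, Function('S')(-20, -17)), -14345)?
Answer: -12954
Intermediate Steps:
k = 1 (k = Add(-3, 4) = 1)
Function('S')(z, o) = 1296
V = 95 (V = Add(35, Mul(1, Mul(-6, -10))) = Add(35, Mul(1, 60)) = Add(35, 60) = 95)
Add(Add(V, Function('S')(-20, -17)), -14345) = Add(Add(95, 1296), -14345) = Add(1391, -14345) = -12954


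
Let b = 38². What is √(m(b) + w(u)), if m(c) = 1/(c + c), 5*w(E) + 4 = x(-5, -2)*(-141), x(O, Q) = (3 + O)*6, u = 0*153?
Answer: 3*√5416610/380 ≈ 18.374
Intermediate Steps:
u = 0
x(O, Q) = 18 + 6*O
b = 1444
w(E) = 1688/5 (w(E) = -⅘ + ((18 + 6*(-5))*(-141))/5 = -⅘ + ((18 - 30)*(-141))/5 = -⅘ + (-12*(-141))/5 = -⅘ + (⅕)*1692 = -⅘ + 1692/5 = 1688/5)
m(c) = 1/(2*c)
√(m(b) + w(u)) = √((½)/1444 + 1688/5) = √((½)*(1/1444) + 1688/5) = √(1/2888 + 1688/5) = √(4874949/14440) = 3*√5416610/380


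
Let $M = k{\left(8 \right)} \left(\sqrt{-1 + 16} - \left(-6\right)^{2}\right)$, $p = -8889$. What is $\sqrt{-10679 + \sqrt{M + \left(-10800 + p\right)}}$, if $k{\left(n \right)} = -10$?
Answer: $\sqrt{-10679 + \sqrt{-19329 - 10 \sqrt{15}}} \approx 0.6733 + 103.34 i$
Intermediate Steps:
$M = 360 - 10 \sqrt{15}$ ($M = - 10 \left(\sqrt{-1 + 16} - \left(-6\right)^{2}\right) = - 10 \left(\sqrt{15} - 36\right) = - 10 \left(-36 + \sqrt{15}\right) = 360 - 10 \sqrt{15} \approx 321.27$)
$\sqrt{-10679 + \sqrt{M + \left(-10800 + p\right)}} = \sqrt{-10679 + \sqrt{\left(360 - 10 \sqrt{15}\right) - 19689}} = \sqrt{-10679 + \sqrt{-19329 - 10 \sqrt{15}}}$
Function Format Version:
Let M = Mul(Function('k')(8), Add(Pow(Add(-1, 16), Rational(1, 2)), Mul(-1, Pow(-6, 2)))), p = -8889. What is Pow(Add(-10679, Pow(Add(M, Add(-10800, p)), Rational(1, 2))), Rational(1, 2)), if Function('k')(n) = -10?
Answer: Pow(Add(-10679, Pow(Add(-19329, Mul(-10, Pow(15, Rational(1, 2)))), Rational(1, 2))), Rational(1, 2)) ≈ Add(0.6733, Mul(103.34, I))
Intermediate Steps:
M = Add(360, Mul(-10, Pow(15, Rational(1, 2)))) (M = Mul(-10, Add(Pow(Add(-1, 16), Rational(1, 2)), Mul(-1, Pow(-6, 2)))) = Mul(-10, Add(Pow(15, Rational(1, 2)), Mul(-1, 36))) = Mul(-10, Add(Pow(15, Rational(1, 2)), -36)) = Mul(-10, Add(-36, Pow(15, Rational(1, 2)))) = Add(360, Mul(-10, Pow(15, Rational(1, 2)))) ≈ 321.27)
Pow(Add(-10679, Pow(Add(M, Add(-10800, p)), Rational(1, 2))), Rational(1, 2)) = Pow(Add(-10679, Pow(Add(Add(360, Mul(-10, Pow(15, Rational(1, 2)))), Add(-10800, -8889)), Rational(1, 2))), Rational(1, 2)) = Pow(Add(-10679, Pow(Add(Add(360, Mul(-10, Pow(15, Rational(1, 2)))), -19689), Rational(1, 2))), Rational(1, 2)) = Pow(Add(-10679, Pow(Add(-19329, Mul(-10, Pow(15, Rational(1, 2)))), Rational(1, 2))), Rational(1, 2))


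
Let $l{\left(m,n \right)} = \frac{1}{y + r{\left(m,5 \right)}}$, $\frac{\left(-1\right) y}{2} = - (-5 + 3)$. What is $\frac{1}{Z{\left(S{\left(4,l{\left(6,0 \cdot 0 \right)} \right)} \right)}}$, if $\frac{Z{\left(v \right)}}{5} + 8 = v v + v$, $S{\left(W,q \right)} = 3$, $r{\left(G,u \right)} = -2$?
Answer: $\frac{1}{20} \approx 0.05$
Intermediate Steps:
$y = -4$ ($y = - 2 \left(- (-5 + 3)\right) = - 2 \left(\left(-1\right) \left(-2\right)\right) = \left(-2\right) 2 = -4$)
$l{\left(m,n \right)} = - \frac{1}{6}$ ($l{\left(m,n \right)} = \frac{1}{-4 - 2} = \frac{1}{-6} = - \frac{1}{6}$)
$Z{\left(v \right)} = -40 + 5 v + 5 v^{2}$ ($Z{\left(v \right)} = -40 + 5 \left(v v + v\right) = -40 + 5 \left(v^{2} + v\right) = -40 + 5 \left(v + v^{2}\right) = -40 + \left(5 v + 5 v^{2}\right) = -40 + 5 v + 5 v^{2}$)
$\frac{1}{Z{\left(S{\left(4,l{\left(6,0 \cdot 0 \right)} \right)} \right)}} = \frac{1}{-40 + 5 \cdot 3 + 5 \cdot 3^{2}} = \frac{1}{-40 + 15 + 5 \cdot 9} = \frac{1}{-40 + 15 + 45} = \frac{1}{20}$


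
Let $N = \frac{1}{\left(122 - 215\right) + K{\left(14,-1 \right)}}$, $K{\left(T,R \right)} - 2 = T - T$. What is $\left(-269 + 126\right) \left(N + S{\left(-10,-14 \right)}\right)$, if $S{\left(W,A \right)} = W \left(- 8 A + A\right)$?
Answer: $\frac{980991}{7} \approx 1.4014 \cdot 10^{5}$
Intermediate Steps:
$K{\left(T,R \right)} = 2$ ($K{\left(T,R \right)} = 2 + \left(T - T\right) = 2 + 0 = 2$)
$N = - \frac{1}{91}$ ($N = \frac{1}{\left(122 - 215\right) + 2} = \frac{1}{-93 + 2} = \frac{1}{-91} = - \frac{1}{91} \approx -0.010989$)
$S{\left(W,A \right)} = - 7 A W$ ($S{\left(W,A \right)} = W \left(- 7 A\right) = - 7 A W$)
$\left(-269 + 126\right) \left(N + S{\left(-10,-14 \right)}\right) = \left(-269 + 126\right) \left(- \frac{1}{91} - \left(-98\right) \left(-10\right)\right) = - 143 \left(- \frac{1}{91} - 980\right) = \left(-143\right) \left(- \frac{89181}{91}\right) = \frac{980991}{7}$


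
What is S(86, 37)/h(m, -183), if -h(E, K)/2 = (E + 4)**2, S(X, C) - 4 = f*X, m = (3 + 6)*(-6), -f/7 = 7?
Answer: 421/500 ≈ 0.84200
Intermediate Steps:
f = -49 (f = -7*7 = -49)
m = -54 (m = 9*(-6) = -54)
S(X, C) = 4 - 49*X
h(E, K) = -2*(4 + E)**2 (h(E, K) = -2*(E + 4)**2 = -2*(4 + E)**2)
S(86, 37)/h(m, -183) = (4 - 49*86)/((-2*(4 - 54)**2)) = (4 - 4214)/((-2*(-50)**2)) = -4210/((-2*2500)) = -4210/(-5000) = -4210*(-1/5000) = 421/500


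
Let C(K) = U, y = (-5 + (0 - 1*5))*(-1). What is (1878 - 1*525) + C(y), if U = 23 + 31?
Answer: 1407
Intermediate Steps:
y = 10 (y = (-5 + (0 - 5))*(-1) = (-5 - 5)*(-1) = -10*(-1) = 10)
U = 54
C(K) = 54
(1878 - 1*525) + C(y) = (1878 - 1*525) + 54 = (1878 - 525) + 54 = 1353 + 54 = 1407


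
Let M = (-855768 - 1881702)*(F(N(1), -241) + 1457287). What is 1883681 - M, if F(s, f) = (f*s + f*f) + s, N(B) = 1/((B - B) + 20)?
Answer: 4148243473001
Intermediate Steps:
N(B) = 1/20 (N(B) = 1/(0 + 20) = 1/20)
F(s, f) = s + f² + f*s (F(s, f) = (f*s + f²) + s = (f² + f*s) + s = s + f² + f*s)
M = -4148241589320 (M = (-855768 - 1881702)*((1/20 + (-241)² - 241*1/20) + 1457287) = -2737470*((1/20 + 58081 - 241/20) + 1457287) = -2737470*(58069 + 1457287) = -2737470*1515356 = -4148241589320)
1883681 - M = 1883681 - 1*(-4148241589320) = 1883681 + 4148241589320 = 4148243473001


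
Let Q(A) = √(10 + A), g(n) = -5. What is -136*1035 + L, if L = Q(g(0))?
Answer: -140760 + √5 ≈ -1.4076e+5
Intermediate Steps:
L = √5 (L = √(10 - 5) = √5 ≈ 2.2361)
-136*1035 + L = -136*1035 + √5 = -140760 + √5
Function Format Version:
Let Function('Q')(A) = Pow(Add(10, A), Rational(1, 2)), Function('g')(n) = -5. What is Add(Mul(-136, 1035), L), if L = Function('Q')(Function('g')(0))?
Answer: Add(-140760, Pow(5, Rational(1, 2))) ≈ -1.4076e+5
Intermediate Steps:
L = Pow(5, Rational(1, 2)) (L = Pow(Add(10, -5), Rational(1, 2)) = Pow(5, Rational(1, 2)) ≈ 2.2361)
Add(Mul(-136, 1035), L) = Add(Mul(-136, 1035), Pow(5, Rational(1, 2))) = Add(-140760, Pow(5, Rational(1, 2)))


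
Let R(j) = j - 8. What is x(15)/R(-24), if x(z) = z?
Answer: -15/32 ≈ -0.46875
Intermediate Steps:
R(j) = -8 + j
x(15)/R(-24) = 15/(-8 - 24) = 15/(-32) = 15*(-1/32) = -15/32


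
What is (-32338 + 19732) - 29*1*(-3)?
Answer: -12519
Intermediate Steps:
(-32338 + 19732) - 29*1*(-3) = -12606 - 29*(-3) = -12606 + 87 = -12519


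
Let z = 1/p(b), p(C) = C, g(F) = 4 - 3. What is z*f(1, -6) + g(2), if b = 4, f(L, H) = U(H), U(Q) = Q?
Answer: -½ ≈ -0.50000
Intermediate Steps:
f(L, H) = H
g(F) = 1
z = ¼ (z = 1/4 = ¼ ≈ 0.25000)
z*f(1, -6) + g(2) = (¼)*(-6) + 1 = -3/2 + 1 = -½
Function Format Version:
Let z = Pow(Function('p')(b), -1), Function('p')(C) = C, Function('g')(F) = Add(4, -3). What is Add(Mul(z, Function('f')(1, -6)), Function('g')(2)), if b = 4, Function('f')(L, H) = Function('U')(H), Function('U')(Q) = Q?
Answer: Rational(-1, 2) ≈ -0.50000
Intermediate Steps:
Function('f')(L, H) = H
Function('g')(F) = 1
z = Rational(1, 4) (z = Pow(4, -1) = Rational(1, 4) ≈ 0.25000)
Add(Mul(z, Function('f')(1, -6)), Function('g')(2)) = Add(Mul(Rational(1, 4), -6), 1) = Add(Rational(-3, 2), 1) = Rational(-1, 2)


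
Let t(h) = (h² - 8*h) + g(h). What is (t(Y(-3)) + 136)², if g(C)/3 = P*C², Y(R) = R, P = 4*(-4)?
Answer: 69169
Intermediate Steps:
P = -16
g(C) = -48*C² (g(C) = 3*(-16*C²) = -48*C²)
t(h) = -47*h² - 8*h (t(h) = (h² - 8*h) - 48*h² = -47*h² - 8*h)
(t(Y(-3)) + 136)² = (-3*(-8 - 47*(-3)) + 136)² = (-3*(-8 + 141) + 136)² = (-3*133 + 136)² = (-399 + 136)² = (-263)² = 69169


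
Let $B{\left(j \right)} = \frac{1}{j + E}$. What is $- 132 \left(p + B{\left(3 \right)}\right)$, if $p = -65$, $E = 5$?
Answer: $\frac{17127}{2} \approx 8563.5$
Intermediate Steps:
$B{\left(j \right)} = \frac{1}{5 + j}$ ($B{\left(j \right)} = \frac{1}{j + 5} = \frac{1}{5 + j}$)
$- 132 \left(p + B{\left(3 \right)}\right) = - 132 \left(-65 + \frac{1}{5 + 3}\right) = - 132 \left(-65 + \frac{1}{8}\right) = \left(-132\right) \left(- \frac{519}{8}\right) = \frac{17127}{2}$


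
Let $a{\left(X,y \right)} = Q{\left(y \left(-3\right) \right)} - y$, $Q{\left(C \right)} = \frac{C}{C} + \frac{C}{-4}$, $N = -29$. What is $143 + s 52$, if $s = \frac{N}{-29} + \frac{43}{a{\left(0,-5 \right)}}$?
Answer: $\frac{10699}{9} \approx 1188.8$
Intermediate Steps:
$Q{\left(C \right)} = 1 - \frac{C}{4}$ ($Q{\left(C \right)} = 1 + C \left(- \frac{1}{4}\right) = 1 - \frac{C}{4}$)
$a{\left(X,y \right)} = 1 - \frac{y}{4}$ ($a{\left(X,y \right)} = \left(1 - \frac{y \left(-3\right)}{4}\right) - y = \left(1 - \frac{\left(-3\right) y}{4}\right) - y = \left(1 + \frac{3 y}{4}\right) - y = 1 - \frac{y}{4}$)
$s = \frac{181}{9}$ ($s = - \frac{29}{-29} + \frac{43}{1 - - \frac{5}{4}} = \left(-29\right) \left(- \frac{1}{29}\right) + \frac{43}{1 + \frac{5}{4}} = 1 + \frac{43}{\frac{9}{4}} = 1 + 43 \cdot \frac{4}{9} = 1 + \frac{172}{9} = \frac{181}{9} \approx 20.111$)
$143 + s 52 = 143 + \frac{181}{9} \cdot 52 = 143 + \frac{9412}{9} = \frac{10699}{9}$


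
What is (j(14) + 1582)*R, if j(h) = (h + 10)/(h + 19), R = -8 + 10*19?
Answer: 3168620/11 ≈ 2.8806e+5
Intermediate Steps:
R = 182 (R = -8 + 190 = 182)
j(h) = (10 + h)/(19 + h)
(j(14) + 1582)*R = ((10 + 14)/(19 + 14) + 1582)*182 = (24/33 + 1582)*182 = ((1/33)*24 + 1582)*182 = (8/11 + 1582)*182 = (17410/11)*182 = 3168620/11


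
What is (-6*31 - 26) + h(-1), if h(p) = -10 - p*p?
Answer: -223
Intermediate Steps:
h(p) = -10 - p²
(-6*31 - 26) + h(-1) = (-6*31 - 26) + (-10 - 1*(-1)²) = (-186 - 26) + (-10 - 1*1) = -212 + (-10 - 1) = -212 - 11 = -223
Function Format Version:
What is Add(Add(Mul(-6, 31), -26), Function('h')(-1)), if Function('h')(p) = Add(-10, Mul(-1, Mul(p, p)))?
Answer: -223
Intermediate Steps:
Function('h')(p) = Add(-10, Mul(-1, Pow(p, 2)))
Add(Add(Mul(-6, 31), -26), Function('h')(-1)) = Add(Add(Mul(-6, 31), -26), Add(-10, Mul(-1, Pow(-1, 2)))) = Add(Add(-186, -26), Add(-10, Mul(-1, 1))) = Add(-212, Add(-10, -1)) = Add(-212, -11) = -223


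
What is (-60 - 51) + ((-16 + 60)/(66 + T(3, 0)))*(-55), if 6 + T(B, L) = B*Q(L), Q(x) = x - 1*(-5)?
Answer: -2149/15 ≈ -143.27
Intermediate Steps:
Q(x) = 5 + x (Q(x) = x + 5 = 5 + x)
T(B, L) = -6 + B*(5 + L)
(-60 - 51) + ((-16 + 60)/(66 + T(3, 0)))*(-55) = (-60 - 51) + ((-16 + 60)/(66 + (-6 + 3*(5 + 0))))*(-55) = -111 + (44/(66 + (-6 + 3*5)))*(-55) = -111 + (44/(66 + (-6 + 15)))*(-55) = -111 + (44/(66 + 9))*(-55) = -111 + (44/75)*(-55) = -111 - 484/15 = -2149/15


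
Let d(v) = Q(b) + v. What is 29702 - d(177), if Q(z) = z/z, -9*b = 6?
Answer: 29524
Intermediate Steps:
b = -2/3 (b = -1/9*6 = -2/3 ≈ -0.66667)
Q(z) = 1
d(v) = 1 + v
29702 - d(177) = 29702 - (1 + 177) = 29702 - 1*178 = 29702 - 178 = 29524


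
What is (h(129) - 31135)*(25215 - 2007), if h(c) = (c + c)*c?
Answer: 49827576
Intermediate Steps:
h(c) = 2*c² (h(c) = (2*c)*c = 2*c²)
(h(129) - 31135)*(25215 - 2007) = (2*129² - 31135)*(25215 - 2007) = (2*16641 - 31135)*23208 = (33282 - 31135)*23208 = 2147*23208 = 49827576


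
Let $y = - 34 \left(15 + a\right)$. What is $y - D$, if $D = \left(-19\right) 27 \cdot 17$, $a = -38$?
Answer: $9503$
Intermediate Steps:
$y = 782$ ($y = - 34 \left(15 - 38\right) = \left(-34\right) \left(-23\right) = 782$)
$D = -8721$ ($D = \left(-513\right) 17 = -8721$)
$y - D = 782 - -8721 = 782 + 8721 = 9503$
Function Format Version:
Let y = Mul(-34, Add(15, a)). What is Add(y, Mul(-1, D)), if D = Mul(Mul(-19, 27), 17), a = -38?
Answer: 9503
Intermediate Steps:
y = 782 (y = Mul(-34, Add(15, -38)) = Mul(-34, -23) = 782)
D = -8721 (D = Mul(-513, 17) = -8721)
Add(y, Mul(-1, D)) = Add(782, Mul(-1, -8721)) = Add(782, 8721) = 9503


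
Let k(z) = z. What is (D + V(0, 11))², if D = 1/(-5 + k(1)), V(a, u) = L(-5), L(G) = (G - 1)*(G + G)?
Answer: 57121/16 ≈ 3570.1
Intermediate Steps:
L(G) = 2*G*(-1 + G) (L(G) = (-1 + G)*(2*G) = 2*G*(-1 + G))
V(a, u) = 60 (V(a, u) = 2*(-5)*(-1 - 5) = 2*(-5)*(-6) = 60)
D = -¼ (D = 1/(-5 + 1) = 1/(-4) = -¼ ≈ -0.25000)
(D + V(0, 11))² = (-¼ + 60)² = (239/4)² = 57121/16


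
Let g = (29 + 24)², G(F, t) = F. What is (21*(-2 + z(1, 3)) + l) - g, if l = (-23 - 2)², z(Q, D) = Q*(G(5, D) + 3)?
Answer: -2058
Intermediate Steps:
z(Q, D) = 8*Q (z(Q, D) = Q*(5 + 3) = Q*8 = 8*Q)
l = 625 (l = (-25)² = 625)
g = 2809 (g = 53² = 2809)
(21*(-2 + z(1, 3)) + l) - g = (21*(-2 + 8*1) + 625) - 1*2809 = (21*(-2 + 8) + 625) - 2809 = (21*6 + 625) - 2809 = (126 + 625) - 2809 = 751 - 2809 = -2058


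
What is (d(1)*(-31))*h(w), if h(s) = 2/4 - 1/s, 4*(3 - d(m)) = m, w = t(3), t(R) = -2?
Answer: -341/4 ≈ -85.250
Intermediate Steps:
w = -2
d(m) = 3 - m/4
h(s) = ½ - 1/s (h(s) = 2*(¼) - 1/s = ½ - 1/s)
(d(1)*(-31))*h(w) = ((3 - ¼*1)*(-31))*((½)*(-2 - 2)/(-2)) = ((3 - ¼)*(-31))*((½)*(-½)*(-4)) = ((11/4)*(-31))*1 = -341/4*1 = -341/4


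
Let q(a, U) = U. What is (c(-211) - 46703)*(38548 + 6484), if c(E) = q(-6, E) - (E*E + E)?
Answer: -4107999168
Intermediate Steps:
c(E) = -E² (c(E) = E - (E*E + E) = E - (E² + E) = E - (E + E²) = E + (-E - E²) = -E²)
(c(-211) - 46703)*(38548 + 6484) = (-1*(-211)² - 46703)*(38548 + 6484) = (-1*44521 - 46703)*45032 = (-44521 - 46703)*45032 = -91224*45032 = -4107999168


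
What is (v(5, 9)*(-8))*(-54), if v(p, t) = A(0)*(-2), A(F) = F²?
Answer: 0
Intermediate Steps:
v(p, t) = 0 (v(p, t) = 0²*(-2) = 0*(-2) = 0)
(v(5, 9)*(-8))*(-54) = (0*(-8))*(-54) = 0*(-54) = 0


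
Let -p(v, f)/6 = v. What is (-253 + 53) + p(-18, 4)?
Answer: -92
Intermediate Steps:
p(v, f) = -6*v
(-253 + 53) + p(-18, 4) = (-253 + 53) - 6*(-18) = -200 + 108 = -92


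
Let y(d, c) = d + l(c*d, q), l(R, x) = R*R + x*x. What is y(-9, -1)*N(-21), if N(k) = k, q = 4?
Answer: -1848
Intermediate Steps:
l(R, x) = R² + x²
y(d, c) = 16 + d + c²*d² (y(d, c) = d + ((c*d)² + 4²) = d + (c²*d² + 16) = d + (16 + c²*d²) = 16 + d + c²*d²)
y(-9, -1)*N(-21) = (16 - 9 + (-1)²*(-9)²)*(-21) = (16 - 9 + 1*81)*(-21) = (16 - 9 + 81)*(-21) = 88*(-21) = -1848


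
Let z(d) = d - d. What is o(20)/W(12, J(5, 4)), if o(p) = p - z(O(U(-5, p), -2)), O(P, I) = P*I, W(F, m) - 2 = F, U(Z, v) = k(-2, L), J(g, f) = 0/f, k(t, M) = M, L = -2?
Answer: 10/7 ≈ 1.4286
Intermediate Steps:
J(g, f) = 0
U(Z, v) = -2
W(F, m) = 2 + F
O(P, I) = I*P
z(d) = 0
o(p) = p (o(p) = p - 1*0 = p + 0 = p)
o(20)/W(12, J(5, 4)) = 20/(2 + 12) = 20/14 = 20*(1/14) = 10/7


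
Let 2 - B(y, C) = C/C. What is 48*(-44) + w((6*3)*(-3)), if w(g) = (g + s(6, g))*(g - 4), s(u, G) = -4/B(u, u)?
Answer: 1252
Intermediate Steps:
B(y, C) = 1 (B(y, C) = 2 - C/C = 2 - 1*1 = 2 - 1 = 1)
s(u, G) = -4 (s(u, G) = -4/1 = -4*1 = -4)
w(g) = (-4 + g)**2 (w(g) = (g - 4)*(g - 4) = (-4 + g)*(-4 + g) = (-4 + g)**2)
48*(-44) + w((6*3)*(-3)) = 48*(-44) + (16 + ((6*3)*(-3))**2 - 8*6*3*(-3)) = -2112 + (16 + (18*(-3))**2 - 144*(-3)) = -2112 + (16 + (-54)**2 - 8*(-54)) = -2112 + (16 + 2916 + 432) = -2112 + 3364 = 1252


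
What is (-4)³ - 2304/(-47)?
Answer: -704/47 ≈ -14.979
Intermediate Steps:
(-4)³ - 2304/(-47) = -64 - 2304*(-1)/47 = -64 - 96*(-24/47) = -64 + 2304/47 = -704/47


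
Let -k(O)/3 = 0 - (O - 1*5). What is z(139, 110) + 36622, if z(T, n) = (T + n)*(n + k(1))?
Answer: 61024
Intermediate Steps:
k(O) = -15 + 3*O (k(O) = -3*(0 - (O - 1*5)) = -3*(0 - (O - 5)) = -3*(0 - (-5 + O)) = -3*(0 + (5 - O)) = -3*(5 - O) = -15 + 3*O)
z(T, n) = (-12 + n)*(T + n) (z(T, n) = (T + n)*(n + (-15 + 3*1)) = (T + n)*(n + (-15 + 3)) = (T + n)*(n - 12) = (T + n)*(-12 + n) = (-12 + n)*(T + n))
z(139, 110) + 36622 = (110**2 - 12*139 - 12*110 + 139*110) + 36622 = (12100 - 1668 - 1320 + 15290) + 36622 = 24402 + 36622 = 61024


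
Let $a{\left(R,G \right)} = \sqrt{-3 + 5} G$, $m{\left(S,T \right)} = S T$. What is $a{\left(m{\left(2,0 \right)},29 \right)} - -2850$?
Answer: $2850 + 29 \sqrt{2} \approx 2891.0$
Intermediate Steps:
$a{\left(R,G \right)} = G \sqrt{2}$ ($a{\left(R,G \right)} = \sqrt{2} G = G \sqrt{2}$)
$a{\left(m{\left(2,0 \right)},29 \right)} - -2850 = 29 \sqrt{2} - -2850 = 29 \sqrt{2} + 2850 = 2850 + 29 \sqrt{2}$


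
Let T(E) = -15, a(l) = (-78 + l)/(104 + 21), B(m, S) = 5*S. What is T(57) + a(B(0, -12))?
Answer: -2013/125 ≈ -16.104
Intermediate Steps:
a(l) = -78/125 + l/125 (a(l) = (-78 + l)/125 = (-78 + l)*(1/125) = -78/125 + l/125)
T(57) + a(B(0, -12)) = -15 + (-78/125 + (5*(-12))/125) = -15 + (-78/125 + (1/125)*(-60)) = -15 + (-78/125 - 12/25) = -15 - 138/125 = -2013/125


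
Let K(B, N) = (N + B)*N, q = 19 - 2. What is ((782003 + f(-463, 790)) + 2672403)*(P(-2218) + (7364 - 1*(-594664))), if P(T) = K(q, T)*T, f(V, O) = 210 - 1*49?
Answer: -37403530664641832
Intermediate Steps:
q = 17
K(B, N) = N*(B + N) (K(B, N) = (B + N)*N = N*(B + N))
f(V, O) = 161 (f(V, O) = 210 - 49 = 161)
P(T) = T²*(17 + T) (P(T) = (T*(17 + T))*T = T²*(17 + T))
((782003 + f(-463, 790)) + 2672403)*(P(-2218) + (7364 - 1*(-594664))) = ((782003 + 161) + 2672403)*((-2218)²*(17 - 2218) + (7364 - 1*(-594664))) = (782164 + 2672403)*(4919524*(-2201) + (7364 + 594664)) = 3454567*(-10827872324 + 602028) = 3454567*(-10827270296) = -37403530664641832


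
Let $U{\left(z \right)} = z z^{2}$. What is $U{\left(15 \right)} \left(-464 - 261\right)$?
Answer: $-2446875$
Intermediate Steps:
$U{\left(z \right)} = z^{3}$
$U{\left(15 \right)} \left(-464 - 261\right) = 15^{3} \left(-464 - 261\right) = 3375 \left(-725\right) = -2446875$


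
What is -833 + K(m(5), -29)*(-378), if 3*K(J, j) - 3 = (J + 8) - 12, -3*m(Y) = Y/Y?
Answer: -665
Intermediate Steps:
m(Y) = -⅓ (m(Y) = -Y/(3*Y) = -⅓*1 = -⅓)
K(J, j) = -⅓ + J/3 (K(J, j) = 1 + ((J + 8) - 12)/3 = 1 + ((8 + J) - 12)/3 = 1 + (-4 + J)/3 = 1 + (-4/3 + J/3) = -⅓ + J/3)
-833 + K(m(5), -29)*(-378) = -833 + (-⅓ + (⅓)*(-⅓))*(-378) = -833 + (-⅓ - ⅑)*(-378) = -833 - 4/9*(-378) = -833 + 168 = -665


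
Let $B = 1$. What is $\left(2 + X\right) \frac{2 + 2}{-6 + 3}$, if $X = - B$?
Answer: $- \frac{4}{3} \approx -1.3333$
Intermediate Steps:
$X = -1$ ($X = \left(-1\right) 1 = -1$)
$\left(2 + X\right) \frac{2 + 2}{-6 + 3} = \left(2 - 1\right) \frac{2 + 2}{-6 + 3} = 1 \frac{4}{-3} = 1 \cdot 4 \left(- \frac{1}{3}\right) = 1 \left(- \frac{4}{3}\right) = - \frac{4}{3}$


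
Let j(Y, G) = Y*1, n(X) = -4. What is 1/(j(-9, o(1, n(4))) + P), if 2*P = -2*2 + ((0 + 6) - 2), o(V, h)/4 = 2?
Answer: -⅑ ≈ -0.11111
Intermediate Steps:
o(V, h) = 8 (o(V, h) = 4*2 = 8)
j(Y, G) = Y
P = 0 (P = (-2*2 + ((0 + 6) - 2))/2 = (-4 + (6 - 2))/2 = (-4 + 4)/2 = (½)*0 = 0)
1/(j(-9, o(1, n(4))) + P) = 1/(-9 + 0) = 1/(-9) = -⅑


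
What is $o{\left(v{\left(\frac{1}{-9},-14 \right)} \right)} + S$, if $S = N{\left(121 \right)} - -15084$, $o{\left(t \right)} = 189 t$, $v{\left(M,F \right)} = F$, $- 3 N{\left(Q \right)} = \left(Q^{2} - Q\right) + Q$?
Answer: $\frac{22673}{3} \approx 7557.7$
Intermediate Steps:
$N{\left(Q \right)} = - \frac{Q^{2}}{3}$ ($N{\left(Q \right)} = - \frac{\left(Q^{2} - Q\right) + Q}{3} = - \frac{Q^{2}}{3}$)
$S = \frac{30611}{3}$ ($S = - \frac{121^{2}}{3} - -15084 = \left(- \frac{1}{3}\right) 14641 + 15084 = - \frac{14641}{3} + 15084 = \frac{30611}{3} \approx 10204.0$)
$o{\left(v{\left(\frac{1}{-9},-14 \right)} \right)} + S = 189 \left(-14\right) + \frac{30611}{3} = -2646 + \frac{30611}{3} = \frac{22673}{3}$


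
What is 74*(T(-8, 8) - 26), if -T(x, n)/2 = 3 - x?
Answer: -3552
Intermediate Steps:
T(x, n) = -6 + 2*x (T(x, n) = -2*(3 - x) = -6 + 2*x)
74*(T(-8, 8) - 26) = 74*((-6 + 2*(-8)) - 26) = 74*((-6 - 16) - 26) = 74*(-22 - 26) = 74*(-48) = -3552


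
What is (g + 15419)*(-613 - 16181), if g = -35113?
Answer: 330741036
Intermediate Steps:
(g + 15419)*(-613 - 16181) = (-35113 + 15419)*(-613 - 16181) = -19694*(-16794) = 330741036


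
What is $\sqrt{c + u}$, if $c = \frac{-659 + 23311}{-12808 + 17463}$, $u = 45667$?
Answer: $\frac{\sqrt{20197241015}}{665} \approx 213.71$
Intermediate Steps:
$c = \frac{3236}{665}$ ($c = \frac{22652}{4655} = 22652 \cdot \frac{1}{4655} = \frac{3236}{665} \approx 4.8662$)
$\sqrt{c + u} = \sqrt{\frac{3236}{665} + 45667} = \sqrt{\frac{30371791}{665}} = \frac{\sqrt{20197241015}}{665}$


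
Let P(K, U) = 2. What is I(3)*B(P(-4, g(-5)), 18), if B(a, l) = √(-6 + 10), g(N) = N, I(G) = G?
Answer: 6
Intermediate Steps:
B(a, l) = 2 (B(a, l) = √4 = 2)
I(3)*B(P(-4, g(-5)), 18) = 3*2 = 6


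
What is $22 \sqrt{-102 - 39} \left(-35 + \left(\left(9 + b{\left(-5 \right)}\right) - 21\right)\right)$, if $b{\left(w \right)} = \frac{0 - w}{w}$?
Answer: $- 1056 i \sqrt{141} \approx - 12539.0 i$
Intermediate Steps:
$b{\left(w \right)} = -1$ ($b{\left(w \right)} = \frac{\left(-1\right) w}{w} = -1$)
$22 \sqrt{-102 - 39} \left(-35 + \left(\left(9 + b{\left(-5 \right)}\right) - 21\right)\right) = 22 \sqrt{-102 - 39} \left(-35 + \left(\left(9 - 1\right) - 21\right)\right) = 22 \sqrt{-141} \left(-35 + \left(8 - 21\right)\right) = 22 i \sqrt{141} \left(-35 - 13\right) = 22 i \sqrt{141} \left(-48\right) = - 1056 i \sqrt{141}$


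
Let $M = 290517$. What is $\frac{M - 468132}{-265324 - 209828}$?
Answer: $\frac{59205}{158384} \approx 0.37381$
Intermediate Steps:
$\frac{M - 468132}{-265324 - 209828} = \frac{290517 - 468132}{-265324 - 209828} = - \frac{177615}{-475152} = \left(-177615\right) \left(- \frac{1}{475152}\right) = \frac{59205}{158384}$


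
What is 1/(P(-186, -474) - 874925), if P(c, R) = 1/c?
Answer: -186/162736051 ≈ -1.1430e-6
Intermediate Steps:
1/(P(-186, -474) - 874925) = 1/(1/(-186) - 874925) = 1/(-1/186 - 874925) = 1/(-162736051/186) = -186/162736051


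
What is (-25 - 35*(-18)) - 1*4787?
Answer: -4182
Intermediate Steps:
(-25 - 35*(-18)) - 1*4787 = (-25 + 630) - 4787 = 605 - 4787 = -4182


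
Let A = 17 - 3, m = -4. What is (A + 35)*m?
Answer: -196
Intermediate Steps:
A = 14
(A + 35)*m = (14 + 35)*(-4) = 49*(-4) = -196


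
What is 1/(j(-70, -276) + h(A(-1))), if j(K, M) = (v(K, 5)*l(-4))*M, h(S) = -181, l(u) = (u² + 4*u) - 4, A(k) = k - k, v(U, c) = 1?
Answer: 1/923 ≈ 0.0010834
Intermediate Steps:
A(k) = 0
l(u) = -4 + u² + 4*u
j(K, M) = -4*M (j(K, M) = (1*(-4 + (-4)² + 4*(-4)))*M = (1*(-4 + 16 - 16))*M = (1*(-4))*M = -4*M)
1/(j(-70, -276) + h(A(-1))) = 1/(-4*(-276) - 181) = 1/(1104 - 181) = 1/923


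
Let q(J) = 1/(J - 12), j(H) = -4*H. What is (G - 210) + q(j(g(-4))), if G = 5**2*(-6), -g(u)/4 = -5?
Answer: -33121/92 ≈ -360.01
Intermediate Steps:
g(u) = 20 (g(u) = -4*(-5) = 20)
G = -150 (G = 25*(-6) = -150)
q(J) = 1/(-12 + J)
(G - 210) + q(j(g(-4))) = (-150 - 210) + 1/(-12 - 4*20) = -360 + 1/(-12 - 80) = -360 + 1/(-92) = -360 - 1/92 = -33121/92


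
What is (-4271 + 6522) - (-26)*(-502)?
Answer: -10801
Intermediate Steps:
(-4271 + 6522) - (-26)*(-502) = 2251 - 1*13052 = 2251 - 13052 = -10801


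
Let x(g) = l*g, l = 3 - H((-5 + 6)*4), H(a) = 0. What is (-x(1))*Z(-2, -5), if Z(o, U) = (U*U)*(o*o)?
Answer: -300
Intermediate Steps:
l = 3 (l = 3 - 1*0 = 3 + 0 = 3)
x(g) = 3*g
Z(o, U) = U²*o²
(-x(1))*Z(-2, -5) = (-3)*((-5)²*(-2)²) = (-1*3)*(25*4) = -3*100 = -300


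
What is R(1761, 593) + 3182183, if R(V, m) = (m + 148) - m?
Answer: 3182331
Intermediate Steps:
R(V, m) = 148 (R(V, m) = (148 + m) - m = 148)
R(1761, 593) + 3182183 = 148 + 3182183 = 3182331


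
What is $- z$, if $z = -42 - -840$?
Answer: $-798$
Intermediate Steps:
$z = 798$ ($z = -42 + 840 = 798$)
$- z = \left(-1\right) 798 = -798$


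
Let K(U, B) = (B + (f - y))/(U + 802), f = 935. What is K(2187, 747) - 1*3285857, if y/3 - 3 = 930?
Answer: -9821427690/2989 ≈ -3.2859e+6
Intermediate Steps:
y = 2799 (y = 9 + 3*930 = 9 + 2790 = 2799)
K(U, B) = (-1864 + B)/(802 + U) (K(U, B) = (B + (935 - 1*2799))/(U + 802) = (B + (935 - 2799))/(802 + U) = (B - 1864)/(802 + U) = (-1864 + B)/(802 + U))
K(2187, 747) - 1*3285857 = (-1864 + 747)/(802 + 2187) - 1*3285857 = -1117/2989 - 3285857 = -9821427690/2989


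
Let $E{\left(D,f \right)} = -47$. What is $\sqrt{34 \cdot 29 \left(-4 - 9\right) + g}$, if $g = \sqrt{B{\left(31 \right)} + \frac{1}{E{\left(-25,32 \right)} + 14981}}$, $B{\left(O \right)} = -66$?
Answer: $\frac{\sqrt{-2858726195208 + 14934 i \sqrt{14719592562}}}{14934} \approx 0.035878 + 113.22 i$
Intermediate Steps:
$g = \frac{i \sqrt{14719592562}}{14934}$ ($g = \sqrt{-66 + \frac{1}{-47 + 14981}} = \sqrt{-66 + \frac{1}{14934}} = \sqrt{- \frac{985643}{14934}} = \frac{i \sqrt{14719592562}}{14934} \approx 8.124 i$)
$\sqrt{34 \cdot 29 \left(-4 - 9\right) + g} = \sqrt{34 \cdot 29 \left(-4 - 9\right) + \frac{i \sqrt{14719592562}}{14934}} = \sqrt{986 \left(-13\right) + \frac{i \sqrt{14719592562}}{14934}} = \sqrt{-12818 + \frac{i \sqrt{14719592562}}{14934}}$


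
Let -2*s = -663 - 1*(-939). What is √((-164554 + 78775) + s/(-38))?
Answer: 2*I*√7741227/19 ≈ 292.87*I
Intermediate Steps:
s = -138 (s = -(-663 - 1*(-939))/2 = -(-663 + 939)/2 = -½*276 = -138)
√((-164554 + 78775) + s/(-38)) = √((-164554 + 78775) - 138/(-38)) = √(-85779 - 138*(-1/38)) = √(-85779 + 69/19) = √(-1629732/19) = 2*I*√7741227/19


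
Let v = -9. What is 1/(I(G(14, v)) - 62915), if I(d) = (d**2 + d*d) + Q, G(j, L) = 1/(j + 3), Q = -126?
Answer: -289/18218847 ≈ -1.5863e-5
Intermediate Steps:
G(j, L) = 1/(3 + j)
I(d) = -126 + 2*d**2 (I(d) = (d**2 + d*d) - 126 = (d**2 + d**2) - 126 = 2*d**2 - 126 = -126 + 2*d**2)
1/(I(G(14, v)) - 62915) = 1/((-126 + 2*(1/(3 + 14))**2) - 62915) = 1/((-126 + 2*(1/17)**2) - 62915) = 1/((-126 + 2*(1/289)) - 62915) = 1/((-126 + 2/289) - 62915) = 1/(-36412/289 - 62915) = 1/(-18218847/289) = -289/18218847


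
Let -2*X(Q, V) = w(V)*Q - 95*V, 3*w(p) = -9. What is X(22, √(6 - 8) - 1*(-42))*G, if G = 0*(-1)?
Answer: 0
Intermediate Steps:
G = 0
w(p) = -3 (w(p) = (⅓)*(-9) = -3)
X(Q, V) = 3*Q/2 + 95*V/2 (X(Q, V) = -(-3*Q - 95*V)/2 = -(-95*V - 3*Q)/2 = 3*Q/2 + 95*V/2)
X(22, √(6 - 8) - 1*(-42))*G = ((3/2)*22 + 95*(√(6 - 8) - 1*(-42))/2)*0 = (33 + 95*(√(-2) + 42)/2)*0 = (33 + 95*(I*√2 + 42)/2)*0 = (33 + 95*(42 + I*√2)/2)*0 = (33 + (1995 + 95*I*√2/2))*0 = (2028 + 95*I*√2/2)*0 = 0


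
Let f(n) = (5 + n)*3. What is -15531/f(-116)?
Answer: 5177/111 ≈ 46.640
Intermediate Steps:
f(n) = 15 + 3*n
-15531/f(-116) = -15531/(15 + 3*(-116)) = -15531/(15 - 348) = -15531/(-333) = -15531*(-1/333) = 5177/111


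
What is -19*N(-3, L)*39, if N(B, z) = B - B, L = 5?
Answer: 0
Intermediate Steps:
N(B, z) = 0
-19*N(-3, L)*39 = -19*0*39 = 0*39 = 0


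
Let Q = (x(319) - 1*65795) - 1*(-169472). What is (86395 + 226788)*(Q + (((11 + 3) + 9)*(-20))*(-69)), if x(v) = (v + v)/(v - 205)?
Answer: 2417487137104/57 ≈ 4.2412e+10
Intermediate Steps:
x(v) = 2*v/(-205 + v) (x(v) = (2*v)/(-205 + v) = 2*v/(-205 + v))
Q = 5909908/57 (Q = (2*319/(-205 + 319) - 1*65795) - 1*(-169472) = (2*319/114 - 65795) + 169472 = (2*319*(1/114) - 65795) + 169472 = (319/57 - 65795) + 169472 = -3749996/57 + 169472 = 5909908/57 ≈ 1.0368e+5)
(86395 + 226788)*(Q + (((11 + 3) + 9)*(-20))*(-69)) = (86395 + 226788)*(5909908/57 + (((11 + 3) + 9)*(-20))*(-69)) = 313183*(5909908/57 + ((14 + 9)*(-20))*(-69)) = 313183*(5909908/57 + (23*(-20))*(-69)) = 313183*(5909908/57 - 460*(-69)) = 313183*(5909908/57 + 31740) = 313183*(7719088/57) = 2417487137104/57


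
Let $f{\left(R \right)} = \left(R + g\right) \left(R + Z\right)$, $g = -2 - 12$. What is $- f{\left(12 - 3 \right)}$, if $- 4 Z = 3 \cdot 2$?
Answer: $\frac{75}{2} \approx 37.5$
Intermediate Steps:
$g = -14$ ($g = -2 - 12 = -14$)
$Z = - \frac{3}{2}$ ($Z = - \frac{3 \cdot 2}{4} = \left(- \frac{1}{4}\right) 6 = - \frac{3}{2} \approx -1.5$)
$f{\left(R \right)} = \left(-14 + R\right) \left(- \frac{3}{2} + R\right)$ ($f{\left(R \right)} = \left(R - 14\right) \left(R - \frac{3}{2}\right) = \left(-14 + R\right) \left(- \frac{3}{2} + R\right)$)
$- f{\left(12 - 3 \right)} = - (21 + \left(12 - 3\right)^{2} - \frac{31 \left(12 - 3\right)}{2}) = - (21 + 9^{2} - \frac{279}{2}) = - (21 + 81 - \frac{279}{2}) = \left(-1\right) \left(- \frac{75}{2}\right) = \frac{75}{2}$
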